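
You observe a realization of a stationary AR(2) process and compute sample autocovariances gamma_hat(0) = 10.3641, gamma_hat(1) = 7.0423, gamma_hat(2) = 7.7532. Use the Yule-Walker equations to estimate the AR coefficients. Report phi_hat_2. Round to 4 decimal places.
\hat\phi_{2} = 0.5320

The Yule-Walker equations for an AR(p) process read, in matrix form,
  Gamma_p phi = r_p,   with   (Gamma_p)_{ij} = gamma(|i - j|),
                       (r_p)_i = gamma(i),   i,j = 1..p.
Substitute the sample gammas (Toeplitz matrix and right-hand side of size 2):
  Gamma_p = [[10.3641, 7.0423], [7.0423, 10.3641]]
  r_p     = [7.0423, 7.7532]
Written out:
  10.3641 phi_1 + 7.0423 phi_2 = 7.0423
  7.0423 phi_1 + 10.3641 phi_2 = 7.7532
Solve by Cramer's rule:
  det = gamma(0)^2 - gamma(1)^2 = (10.3641)^2 - (7.0423)^2 = 107.41456881 - 49.59398929 = 57.82057952
  phi_hat_1 = [gamma(1) gamma(0) - gamma(1) gamma(2)] / det = [(7.0423)(10.3641) - (7.0423)(7.7532)] / 57.82057952 = 18.38674107 / 57.82057952 = 0.318
  phi_hat_2 = [gamma(0) gamma(2) - gamma(1)^2] / det = [(10.3641)(7.7532) - (7.0423)^2] / 57.82057952 = 30.76095083 / 57.82057952 = 0.532
So phi_hat = [0.3180, 0.5320].
Therefore phi_hat_2 = 0.5320.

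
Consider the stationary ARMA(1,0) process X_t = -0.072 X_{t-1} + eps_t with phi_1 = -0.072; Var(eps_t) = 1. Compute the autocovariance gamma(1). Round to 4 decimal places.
\gamma(1) = -0.0724

Multiply the model equation by X_{t-k} and take expectations. With theta_0 = psi_0 = 1 and psi_j the MA(infinity) weights, this gives
  gamma(k) - sum_i phi_i gamma(k-i) = c_k,
  c_k = sigma^2 * sum_{j=k..q} theta_j psi_{j-k}   (c_k = 0 for k > q),
using gamma(-m) = gamma(m).
Pure AR (q = 0): c_0 = sigma^2 = 1, c_k = 0 for k >= 1.
Equations for k = 0 and k = 1 (AR order 1):
  gamma(0) = phi_1 gamma(1) + c_0
  gamma(1) = phi_1 gamma(0) + c_1
Substituting the second into the first: gamma(0) (1 - phi_1^2) = c_0 + phi_1 c_1, so
  gamma(0) = c_0 / (1 - phi_1^2) = 1 / (1 - (-0.072)^2) = 1 / 0.994816 = 1.005211.
  gamma(1) = phi_1 gamma(0) = (-0.072)(1.005211) = -0.072375.
Therefore gamma(1) = -0.0724 (to 4 decimal places).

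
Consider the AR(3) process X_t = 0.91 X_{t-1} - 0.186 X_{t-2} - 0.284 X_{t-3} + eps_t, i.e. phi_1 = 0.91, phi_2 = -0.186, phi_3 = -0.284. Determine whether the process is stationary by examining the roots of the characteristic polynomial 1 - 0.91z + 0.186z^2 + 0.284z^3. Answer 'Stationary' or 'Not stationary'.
\text{Stationary}

The AR(p) characteristic polynomial is P(z) = 1 - 0.91z + 0.186z^2 + 0.284z^3.
Stationarity requires all roots to lie outside the unit circle, i.e. |z| > 1 for every root.
Degree 3: look for a simple real root z0 first, then factor out (1 - z/z0) and solve the remaining quadratic.
Testing z0 = -2.5: P(-2.5) = 1 + (-0.91)(-2.5) + (0.186)(-2.5)^2 + (0.284)(-2.5)^3
  = 1 + (2.275) + (1.1625) + (-4.4375) = 0.  So z_0 = -2.5 is a root, |z_0| = 2.5.
Divide out the factor (1 + 0.4 z) = (1 - z/z0) (since 1/z0 = -0.4):
  P(z) = (1 + 0.4 z)(1 + (-1.31) z + (0.71) z^2)
  [check: z-coef -1.31 - (-0.4) = -0.91; z^2-coef 0.71 - (-0.4)(-1.31) = 0.186; z^3-coef -(-0.4)(0.71) = 0.284.]
Remaining roots from the quadratic factor 1 + (-1.31) z + (0.71) z^2:
  Set 1 + (-1.31) z + (0.71) z^2 = 0, i.e. a z^2 + b z + c = 0 with a = 0.71, b = -1.31, c = 1.
  Discriminant D = b^2 - 4ac = (-1.31)^2 - 4*(0.71)*1 = 1.7161 - (2.84) = -1.1239.
  D < 0, so the roots are the complex-conjugate pair z = (-b +/- i sqrt(-D)) / (2a) = 0.9225 +/- 0.7466i.
  For a conjugate pair |z|^2 = z * conj(z) = (product of roots) = c/a = 1/(0.71) = 1.408451, so |z| = sqrt(1.408451) = 1.1868 for both roots.
Moduli of all roots: 2.5000, 1.1868, 1.1868.
All moduli strictly greater than 1? Yes.
Verdict: Stationary.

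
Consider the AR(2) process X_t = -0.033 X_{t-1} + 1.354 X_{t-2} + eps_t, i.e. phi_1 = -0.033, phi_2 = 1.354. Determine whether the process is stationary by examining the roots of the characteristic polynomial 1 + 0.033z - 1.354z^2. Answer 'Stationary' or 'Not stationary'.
\text{Not stationary}

The AR(p) characteristic polynomial is P(z) = 1 + 0.033z - 1.354z^2.
Stationarity requires all roots to lie outside the unit circle, i.e. |z| > 1 for every root.
Set 1 + (0.033) z + (-1.354) z^2 = 0, i.e. a z^2 + b z + c = 0 with a = -1.354, b = 0.033, c = 1.
Discriminant D = b^2 - 4ac = (0.033)^2 - 4*(-1.354)*1 = 0.001089 - (-5.416) = 5.417089.
D >= 0, so the roots are real: z = (-b +/- sqrt(D)) / (2a) = (-0.033 +/- 2.327464) / (-2.708).
  z_1 = (-0.033 + 2.327464) / (-2.708) = -0.8473,   |z_1| = 0.8473.
  z_2 = (-0.033 - 2.327464) / (-2.708) = 0.8717,   |z_2| = 0.8717.
Moduli of all roots: 0.8473, 0.8717.
All moduli strictly greater than 1? No.
Verdict: Not stationary.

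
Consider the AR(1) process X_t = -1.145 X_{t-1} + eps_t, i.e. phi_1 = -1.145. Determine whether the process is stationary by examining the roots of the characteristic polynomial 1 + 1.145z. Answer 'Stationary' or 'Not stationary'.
\text{Not stationary}

The AR(p) characteristic polynomial is P(z) = 1 + 1.145z.
Stationarity requires all roots to lie outside the unit circle, i.e. |z| > 1 for every root.
This is linear in z: 1 + (1.145) z = 0  =>  z = -1/(1.145) = -0.873362,  |z| = 0.873362.
Moduli of all roots: 0.8734.
All moduli strictly greater than 1? No.
Verdict: Not stationary.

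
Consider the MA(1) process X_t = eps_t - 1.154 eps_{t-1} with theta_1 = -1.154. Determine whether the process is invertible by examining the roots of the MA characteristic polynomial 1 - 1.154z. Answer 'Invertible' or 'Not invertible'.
\text{Not invertible}

The MA(q) characteristic polynomial is P(z) = 1 - 1.154z.
Invertibility requires all roots to lie outside the unit circle, i.e. |z| > 1 for every root.
This is linear in z: 1 + (-1.154) z = 0  =>  z = -1/(-1.154) = 0.866551,  |z| = 0.866551.
Moduli of all roots: 0.8666.
All moduli strictly greater than 1? No.
Verdict: Not invertible.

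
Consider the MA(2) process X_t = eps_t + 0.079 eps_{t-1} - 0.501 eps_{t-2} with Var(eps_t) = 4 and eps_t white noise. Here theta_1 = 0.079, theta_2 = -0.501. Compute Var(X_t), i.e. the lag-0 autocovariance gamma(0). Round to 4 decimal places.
\gamma(0) = 5.0290

For an MA(q) process X_t = eps_t + sum_i theta_i eps_{t-i} with
Var(eps_t) = sigma^2, the variance is
  gamma(0) = sigma^2 * (1 + sum_i theta_i^2).
  sum_i theta_i^2 = (0.079)^2 + (-0.501)^2 = 0.006241 + 0.251001 = 0.257242.
  gamma(0) = 4 * (1 + 0.257242) = 4 * 1.257242 = 5.028968, which rounds to 5.0290.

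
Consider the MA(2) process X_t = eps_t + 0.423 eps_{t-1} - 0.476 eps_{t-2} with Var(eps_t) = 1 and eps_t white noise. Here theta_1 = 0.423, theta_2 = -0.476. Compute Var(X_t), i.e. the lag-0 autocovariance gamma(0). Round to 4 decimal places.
\gamma(0) = 1.4055

For an MA(q) process X_t = eps_t + sum_i theta_i eps_{t-i} with
Var(eps_t) = sigma^2, the variance is
  gamma(0) = sigma^2 * (1 + sum_i theta_i^2).
  sum_i theta_i^2 = (0.423)^2 + (-0.476)^2 = 0.178929 + 0.226576 = 0.405505.
  gamma(0) = 1 * (1 + 0.405505) = 1 * 1.405505 = 1.405505, which rounds to 1.4055.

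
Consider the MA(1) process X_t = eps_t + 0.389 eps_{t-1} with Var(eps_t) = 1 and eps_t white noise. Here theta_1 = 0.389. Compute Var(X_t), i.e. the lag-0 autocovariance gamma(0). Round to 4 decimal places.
\gamma(0) = 1.1513

For an MA(q) process X_t = eps_t + sum_i theta_i eps_{t-i} with
Var(eps_t) = sigma^2, the variance is
  gamma(0) = sigma^2 * (1 + sum_i theta_i^2).
  sum_i theta_i^2 = (0.389)^2 = 0.151321.
  gamma(0) = 1 * (1 + 0.151321) = 1 * 1.151321 = 1.151321, which rounds to 1.1513.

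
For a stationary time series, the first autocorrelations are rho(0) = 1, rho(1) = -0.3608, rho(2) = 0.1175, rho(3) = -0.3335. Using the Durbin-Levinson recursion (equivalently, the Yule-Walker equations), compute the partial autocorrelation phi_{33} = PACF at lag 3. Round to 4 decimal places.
\phi_{33} = -0.3401

The PACF at lag k is phi_{kk}, the last component of the solution
to the Yule-Walker system G_k phi = r_k where
  (G_k)_{ij} = rho(|i - j|), (r_k)_i = rho(i), i,j = 1..k.
Equivalently, Durbin-Levinson gives phi_{kk} iteratively:
  phi_{11} = rho(1)
  phi_{kk} = [rho(k) - sum_{j=1..k-1} phi_{k-1,j} rho(k-j)]
            / [1 - sum_{j=1..k-1} phi_{k-1,j} rho(j)],
  phi_{k,j} = phi_{k-1,j} - phi_{kk} phi_{k-1,k-j},  j = 1..k-1.
Step k = 1:
  phi_11 = rho(1) = -0.3608.
Step k = 2:
  phi_22 = [rho(2) - phi_11 rho(1)] / [1 - phi_11 rho(1)] = [0.1175 - (-0.3608)(-0.3608)] / [1 - (-0.3608)(-0.3608)]
         = -0.01267664 / 0.86982336 = -0.014574.
  Update: phi_21 = phi_11 - phi_22 phi_11 = -0.3608 - (-0.014574)(-0.3608) = -0.366058.
Step k = 3:
  phi_33 = [rho(3) - phi_21 rho(2) - phi_22 rho(1)] / [1 - phi_21 rho(1) - phi_22 rho(2)]
    numerator   = -0.3335 - (-0.366058)(0.1175) - (-0.014574)(-0.3608) = -0.29574639
    denominator = 1 - (-0.366058)(-0.3608) - (-0.014574)(0.1175) = 0.86963861
  phi_33 = -0.29574639 / 0.86963861 = -0.3401.
Therefore phi_{33} = -0.3401.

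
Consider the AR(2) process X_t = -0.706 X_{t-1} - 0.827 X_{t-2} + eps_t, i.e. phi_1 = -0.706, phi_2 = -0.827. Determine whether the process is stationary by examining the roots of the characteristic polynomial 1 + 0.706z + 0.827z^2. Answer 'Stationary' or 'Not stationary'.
\text{Stationary}

The AR(p) characteristic polynomial is P(z) = 1 + 0.706z + 0.827z^2.
Stationarity requires all roots to lie outside the unit circle, i.e. |z| > 1 for every root.
Set 1 + (0.706) z + (0.827) z^2 = 0, i.e. a z^2 + b z + c = 0 with a = 0.827, b = 0.706, c = 1.
Discriminant D = b^2 - 4ac = (0.706)^2 - 4*(0.827)*1 = 0.498436 - (3.308) = -2.809564.
D < 0, so the roots are the complex-conjugate pair z = (-b +/- i sqrt(-D)) / (2a) = -0.4268 +/- 1.0134i.
For a conjugate pair |z|^2 = z * conj(z) = (product of roots) = c/a = 1/(0.827) = 1.20919, so |z| = sqrt(1.20919) = 1.0996 for both roots.
Moduli of all roots: 1.0996, 1.0996.
All moduli strictly greater than 1? Yes.
Verdict: Stationary.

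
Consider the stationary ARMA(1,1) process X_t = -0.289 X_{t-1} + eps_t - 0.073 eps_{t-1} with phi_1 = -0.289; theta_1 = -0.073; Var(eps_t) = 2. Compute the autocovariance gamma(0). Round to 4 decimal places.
\gamma(0) = 2.2860

Multiply the model equation by X_{t-k} and take expectations. With theta_0 = psi_0 = 1 and psi_j the MA(infinity) weights, this gives
  gamma(k) - sum_i phi_i gamma(k-i) = c_k,
  c_k = sigma^2 * sum_{j=k..q} theta_j psi_{j-k}   (c_k = 0 for k > q),
using gamma(-m) = gamma(m).
psi-weights needed (psi_j = theta_j + sum_i phi_i psi_{j-i}):
  psi_1 = theta_1 + phi_1 = -0.073 + (-0.289) = -0.362
Right-hand sides:
  c_0 = sigma^2 (1 + theta_1 psi_1) = 2 * (1 + (-0.073)(-0.362)) = 2 * 1.026426 = 2.052852
  c_1 = sigma^2 theta_1 = 2 * (-0.073) = -0.146
  c_2 = 0
Equations for k = 0 and k = 1 (AR order 1):
  gamma(0) = phi_1 gamma(1) + c_0
  gamma(1) = phi_1 gamma(0) + c_1
Substituting the second into the first: gamma(0) (1 - phi_1^2) = c_0 + phi_1 c_1, so
  gamma(0) = (c_0 + phi_1 c_1) / (1 - phi_1^2) = (2.052852 + (-0.289)(-0.146)) / (1 - (-0.289)^2) = 2.095046 / 0.916479 = 2.285973.
Therefore gamma(0) = 2.2860 (to 4 decimal places).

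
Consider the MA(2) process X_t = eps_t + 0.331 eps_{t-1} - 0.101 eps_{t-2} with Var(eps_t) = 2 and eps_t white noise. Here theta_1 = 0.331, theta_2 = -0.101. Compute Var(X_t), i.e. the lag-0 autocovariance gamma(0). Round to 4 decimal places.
\gamma(0) = 2.2395

For an MA(q) process X_t = eps_t + sum_i theta_i eps_{t-i} with
Var(eps_t) = sigma^2, the variance is
  gamma(0) = sigma^2 * (1 + sum_i theta_i^2).
  sum_i theta_i^2 = (0.331)^2 + (-0.101)^2 = 0.109561 + 0.010201 = 0.119762.
  gamma(0) = 2 * (1 + 0.119762) = 2 * 1.119762 = 2.239524, which rounds to 2.2395.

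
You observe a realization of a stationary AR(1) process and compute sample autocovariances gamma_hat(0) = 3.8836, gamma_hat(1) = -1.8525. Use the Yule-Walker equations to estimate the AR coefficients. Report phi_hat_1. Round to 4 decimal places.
\hat\phi_{1} = -0.4770

The Yule-Walker equations for an AR(p) process read, in matrix form,
  Gamma_p phi = r_p,   with   (Gamma_p)_{ij} = gamma(|i - j|),
                       (r_p)_i = gamma(i),   i,j = 1..p.
Substitute the sample gammas (Toeplitz matrix and right-hand side of size 1):
  Gamma_p = [[3.8836]]
  r_p     = [-1.8525]
With p = 1 this is the single equation gamma(0) phi_1 = gamma(1):
  phi_hat_1 = gamma(1) / gamma(0) = -1.8525 / 3.8836 = -0.4770.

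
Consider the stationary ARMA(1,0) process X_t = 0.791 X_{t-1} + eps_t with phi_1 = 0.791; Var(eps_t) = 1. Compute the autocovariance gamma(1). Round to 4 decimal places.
\gamma(1) = 2.1132

Multiply the model equation by X_{t-k} and take expectations. With theta_0 = psi_0 = 1 and psi_j the MA(infinity) weights, this gives
  gamma(k) - sum_i phi_i gamma(k-i) = c_k,
  c_k = sigma^2 * sum_{j=k..q} theta_j psi_{j-k}   (c_k = 0 for k > q),
using gamma(-m) = gamma(m).
Pure AR (q = 0): c_0 = sigma^2 = 1, c_k = 0 for k >= 1.
Equations for k = 0 and k = 1 (AR order 1):
  gamma(0) = phi_1 gamma(1) + c_0
  gamma(1) = phi_1 gamma(0) + c_1
Substituting the second into the first: gamma(0) (1 - phi_1^2) = c_0 + phi_1 c_1, so
  gamma(0) = c_0 / (1 - phi_1^2) = 1 / (1 - (0.791)^2) = 1 / 0.374319 = 2.671518.
  gamma(1) = phi_1 gamma(0) = (0.791)(2.671518) = 2.113171.
Therefore gamma(1) = 2.1132 (to 4 decimal places).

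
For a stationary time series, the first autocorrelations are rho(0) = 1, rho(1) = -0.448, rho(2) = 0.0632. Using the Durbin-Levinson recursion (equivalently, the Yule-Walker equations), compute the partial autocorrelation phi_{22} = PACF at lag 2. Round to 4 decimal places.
\phi_{22} = -0.1720

The PACF at lag k is phi_{kk}, the last component of the solution
to the Yule-Walker system G_k phi = r_k where
  (G_k)_{ij} = rho(|i - j|), (r_k)_i = rho(i), i,j = 1..k.
Equivalently, Durbin-Levinson gives phi_{kk} iteratively:
  phi_{11} = rho(1)
  phi_{kk} = [rho(k) - sum_{j=1..k-1} phi_{k-1,j} rho(k-j)]
            / [1 - sum_{j=1..k-1} phi_{k-1,j} rho(j)],
  phi_{k,j} = phi_{k-1,j} - phi_{kk} phi_{k-1,k-j},  j = 1..k-1.
Step k = 1:
  phi_11 = rho(1) = -0.448.
Step k = 2:
  phi_22 = [rho(2) - phi_11 rho(1)] / [1 - phi_11 rho(1)] = [0.0632 - (-0.448)(-0.448)] / [1 - (-0.448)(-0.448)]
         = -0.137504 / 0.799296 = -0.172.
Therefore phi_{22} = -0.1720.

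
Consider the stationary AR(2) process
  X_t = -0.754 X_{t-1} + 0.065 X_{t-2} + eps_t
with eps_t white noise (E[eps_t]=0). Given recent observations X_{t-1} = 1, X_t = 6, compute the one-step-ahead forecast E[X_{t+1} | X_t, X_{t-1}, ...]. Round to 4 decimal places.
E[X_{t+1} \mid \mathcal F_t] = -4.4590

For an AR(p) model X_t = c + sum_i phi_i X_{t-i} + eps_t, the
one-step-ahead conditional mean is
  E[X_{t+1} | X_t, ...] = c + sum_i phi_i X_{t+1-i}.
Substitute known values:
  E[X_{t+1} | ...] = (-0.754) * (6) + (0.065) * (1)
                   = -4.4590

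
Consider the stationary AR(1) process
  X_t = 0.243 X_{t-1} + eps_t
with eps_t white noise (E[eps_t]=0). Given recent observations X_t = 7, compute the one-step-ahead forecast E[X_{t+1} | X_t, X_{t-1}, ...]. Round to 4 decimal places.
E[X_{t+1} \mid \mathcal F_t] = 1.7010

For an AR(p) model X_t = c + sum_i phi_i X_{t-i} + eps_t, the
one-step-ahead conditional mean is
  E[X_{t+1} | X_t, ...] = c + sum_i phi_i X_{t+1-i}.
Substitute known values:
  E[X_{t+1} | ...] = (0.243) * (7)
                   = 1.7010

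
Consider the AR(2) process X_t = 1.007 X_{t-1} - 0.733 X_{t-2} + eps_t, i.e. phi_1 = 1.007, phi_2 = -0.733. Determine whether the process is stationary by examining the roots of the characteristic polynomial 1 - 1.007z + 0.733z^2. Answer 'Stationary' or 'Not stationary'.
\text{Stationary}

The AR(p) characteristic polynomial is P(z) = 1 - 1.007z + 0.733z^2.
Stationarity requires all roots to lie outside the unit circle, i.e. |z| > 1 for every root.
Set 1 + (-1.007) z + (0.733) z^2 = 0, i.e. a z^2 + b z + c = 0 with a = 0.733, b = -1.007, c = 1.
Discriminant D = b^2 - 4ac = (-1.007)^2 - 4*(0.733)*1 = 1.014049 - (2.932) = -1.917951.
D < 0, so the roots are the complex-conjugate pair z = (-b +/- i sqrt(-D)) / (2a) = 0.6869 +/- 0.9447i.
For a conjugate pair |z|^2 = z * conj(z) = (product of roots) = c/a = 1/(0.733) = 1.364256, so |z| = sqrt(1.364256) = 1.168 for both roots.
Moduli of all roots: 1.1680, 1.1680.
All moduli strictly greater than 1? Yes.
Verdict: Stationary.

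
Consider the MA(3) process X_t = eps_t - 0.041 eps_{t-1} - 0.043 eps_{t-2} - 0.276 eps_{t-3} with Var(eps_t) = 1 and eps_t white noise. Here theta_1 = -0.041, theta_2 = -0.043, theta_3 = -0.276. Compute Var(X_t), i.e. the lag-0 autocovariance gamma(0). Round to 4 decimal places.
\gamma(0) = 1.0797

For an MA(q) process X_t = eps_t + sum_i theta_i eps_{t-i} with
Var(eps_t) = sigma^2, the variance is
  gamma(0) = sigma^2 * (1 + sum_i theta_i^2).
  sum_i theta_i^2 = (-0.041)^2 + (-0.043)^2 + (-0.276)^2 = 0.001681 + 0.001849 + 0.076176 = 0.079706.
  gamma(0) = 1 * (1 + 0.079706) = 1 * 1.079706 = 1.079706, which rounds to 1.0797.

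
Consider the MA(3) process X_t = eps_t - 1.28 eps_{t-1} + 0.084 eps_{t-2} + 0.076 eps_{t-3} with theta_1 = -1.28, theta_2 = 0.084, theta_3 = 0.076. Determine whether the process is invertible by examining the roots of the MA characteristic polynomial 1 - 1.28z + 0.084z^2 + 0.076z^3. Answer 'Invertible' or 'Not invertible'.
\text{Not invertible}

The MA(q) characteristic polynomial is P(z) = 1 - 1.28z + 0.084z^2 + 0.076z^3.
Invertibility requires all roots to lie outside the unit circle, i.e. |z| > 1 for every root.
Degree 3: look for a simple real root z0 first, then factor out (1 - z/z0) and solve the remaining quadratic.
Testing z0 = -5: P(-5) = 1 + (-1.28)(-5) + (0.084)(-5)^2 + (0.076)(-5)^3
  = 1 + (6.4) + (2.1) + (-9.5) = 0.  So z_0 = -5 is a root, |z_0| = 5.
Divide out the factor (1 + 0.2 z) = (1 - z/z0) (since 1/z0 = -0.2):
  P(z) = (1 + 0.2 z)(1 + (-1.48) z + (0.38) z^2)
  [check: z-coef -1.48 - (-0.2) = -1.28; z^2-coef 0.38 - (-0.2)(-1.48) = 0.084; z^3-coef -(-0.2)(0.38) = 0.076.]
Remaining roots from the quadratic factor 1 + (-1.48) z + (0.38) z^2:
  Set 1 + (-1.48) z + (0.38) z^2 = 0, i.e. a z^2 + b z + c = 0 with a = 0.38, b = -1.48, c = 1.
  Discriminant D = b^2 - 4ac = (-1.48)^2 - 4*(0.38)*1 = 2.1904 - (1.52) = 0.6704.
  D >= 0, so the roots are real: z = (-b +/- sqrt(D)) / (2a) = (1.48 +/- 0.81878) / (0.76).
    z_1 = (1.48 + 0.81878) / (0.76) = 3.0247,   |z_1| = 3.0247.
    z_2 = (1.48 - 0.81878) / (0.76) = 0.87,   |z_2| = 0.87.
Moduli of all roots: 5.0000, 3.0247, 0.8700.
All moduli strictly greater than 1? No.
Verdict: Not invertible.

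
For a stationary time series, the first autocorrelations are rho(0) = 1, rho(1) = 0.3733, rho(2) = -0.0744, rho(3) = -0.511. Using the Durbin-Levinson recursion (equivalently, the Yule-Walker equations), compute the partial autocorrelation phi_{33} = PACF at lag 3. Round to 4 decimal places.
\phi_{33} = -0.4750

The PACF at lag k is phi_{kk}, the last component of the solution
to the Yule-Walker system G_k phi = r_k where
  (G_k)_{ij} = rho(|i - j|), (r_k)_i = rho(i), i,j = 1..k.
Equivalently, Durbin-Levinson gives phi_{kk} iteratively:
  phi_{11} = rho(1)
  phi_{kk} = [rho(k) - sum_{j=1..k-1} phi_{k-1,j} rho(k-j)]
            / [1 - sum_{j=1..k-1} phi_{k-1,j} rho(j)],
  phi_{k,j} = phi_{k-1,j} - phi_{kk} phi_{k-1,k-j},  j = 1..k-1.
Step k = 1:
  phi_11 = rho(1) = 0.3733.
Step k = 2:
  phi_22 = [rho(2) - phi_11 rho(1)] / [1 - phi_11 rho(1)] = [-0.0744 - (0.3733)(0.3733)] / [1 - (0.3733)(0.3733)]
         = -0.21375289 / 0.86064711 = -0.248363.
  Update: phi_21 = phi_11 - phi_22 phi_11 = 0.3733 - (-0.248363)(0.3733) = 0.466014.
Step k = 3:
  phi_33 = [rho(3) - phi_21 rho(2) - phi_22 rho(1)] / [1 - phi_21 rho(1) - phi_22 rho(2)]
    numerator   = -0.511 - (0.466014)(-0.0744) - (-0.248363)(0.3733) = -0.38361466
    denominator = 1 - (0.466014)(0.3733) - (-0.248363)(-0.0744) = 0.8075588
  phi_33 = -0.38361466 / 0.8075588 = -0.475.
Therefore phi_{33} = -0.4750.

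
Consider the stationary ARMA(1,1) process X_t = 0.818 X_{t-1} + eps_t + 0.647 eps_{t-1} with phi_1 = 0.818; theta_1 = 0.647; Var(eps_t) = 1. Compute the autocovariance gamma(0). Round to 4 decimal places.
\gamma(0) = 7.4865

Multiply the model equation by X_{t-k} and take expectations. With theta_0 = psi_0 = 1 and psi_j the MA(infinity) weights, this gives
  gamma(k) - sum_i phi_i gamma(k-i) = c_k,
  c_k = sigma^2 * sum_{j=k..q} theta_j psi_{j-k}   (c_k = 0 for k > q),
using gamma(-m) = gamma(m).
psi-weights needed (psi_j = theta_j + sum_i phi_i psi_{j-i}):
  psi_1 = theta_1 + phi_1 = 0.647 + (0.818) = 1.465
Right-hand sides:
  c_0 = sigma^2 (1 + theta_1 psi_1) = 1 * (1 + (0.647)(1.465)) = 1 * 1.947855 = 1.947855
  c_1 = sigma^2 theta_1 = 1 * (0.647) = 0.647
  c_2 = 0
Equations for k = 0 and k = 1 (AR order 1):
  gamma(0) = phi_1 gamma(1) + c_0
  gamma(1) = phi_1 gamma(0) + c_1
Substituting the second into the first: gamma(0) (1 - phi_1^2) = c_0 + phi_1 c_1, so
  gamma(0) = (c_0 + phi_1 c_1) / (1 - phi_1^2) = (1.947855 + (0.818)(0.647)) / (1 - (0.818)^2) = 2.477101 / 0.330876 = 7.486493.
Therefore gamma(0) = 7.4865 (to 4 decimal places).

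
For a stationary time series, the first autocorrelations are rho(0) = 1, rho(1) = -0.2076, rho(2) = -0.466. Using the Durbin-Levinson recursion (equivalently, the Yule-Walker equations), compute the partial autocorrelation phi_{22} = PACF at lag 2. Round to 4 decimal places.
\phi_{22} = -0.5320

The PACF at lag k is phi_{kk}, the last component of the solution
to the Yule-Walker system G_k phi = r_k where
  (G_k)_{ij} = rho(|i - j|), (r_k)_i = rho(i), i,j = 1..k.
Equivalently, Durbin-Levinson gives phi_{kk} iteratively:
  phi_{11} = rho(1)
  phi_{kk} = [rho(k) - sum_{j=1..k-1} phi_{k-1,j} rho(k-j)]
            / [1 - sum_{j=1..k-1} phi_{k-1,j} rho(j)],
  phi_{k,j} = phi_{k-1,j} - phi_{kk} phi_{k-1,k-j},  j = 1..k-1.
Step k = 1:
  phi_11 = rho(1) = -0.2076.
Step k = 2:
  phi_22 = [rho(2) - phi_11 rho(1)] / [1 - phi_11 rho(1)] = [-0.466 - (-0.2076)(-0.2076)] / [1 - (-0.2076)(-0.2076)]
         = -0.50909776 / 0.95690224 = -0.532.
Therefore phi_{22} = -0.5320.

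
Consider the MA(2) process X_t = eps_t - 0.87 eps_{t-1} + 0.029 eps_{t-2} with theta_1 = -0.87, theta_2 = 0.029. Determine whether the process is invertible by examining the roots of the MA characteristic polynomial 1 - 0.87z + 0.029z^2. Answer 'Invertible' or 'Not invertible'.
\text{Invertible}

The MA(q) characteristic polynomial is P(z) = 1 - 0.87z + 0.029z^2.
Invertibility requires all roots to lie outside the unit circle, i.e. |z| > 1 for every root.
Set 1 + (-0.87) z + (0.029) z^2 = 0, i.e. a z^2 + b z + c = 0 with a = 0.029, b = -0.87, c = 1.
Discriminant D = b^2 - 4ac = (-0.87)^2 - 4*(0.029)*1 = 0.7569 - (0.116) = 0.6409.
D >= 0, so the roots are real: z = (-b +/- sqrt(D)) / (2a) = (0.87 +/- 0.800562) / (0.058).
  z_1 = (0.87 + 0.800562) / (0.058) = 28.8028,   |z_1| = 28.8028.
  z_2 = (0.87 - 0.800562) / (0.058) = 1.1972,   |z_2| = 1.1972.
Moduli of all roots: 28.8028, 1.1972.
All moduli strictly greater than 1? Yes.
Verdict: Invertible.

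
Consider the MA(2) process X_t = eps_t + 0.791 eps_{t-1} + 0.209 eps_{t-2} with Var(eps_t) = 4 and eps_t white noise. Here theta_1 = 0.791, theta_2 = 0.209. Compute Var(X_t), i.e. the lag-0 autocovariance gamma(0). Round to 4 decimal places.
\gamma(0) = 6.6774

For an MA(q) process X_t = eps_t + sum_i theta_i eps_{t-i} with
Var(eps_t) = sigma^2, the variance is
  gamma(0) = sigma^2 * (1 + sum_i theta_i^2).
  sum_i theta_i^2 = (0.791)^2 + (0.209)^2 = 0.625681 + 0.043681 = 0.669362.
  gamma(0) = 4 * (1 + 0.669362) = 4 * 1.669362 = 6.677448, which rounds to 6.6774.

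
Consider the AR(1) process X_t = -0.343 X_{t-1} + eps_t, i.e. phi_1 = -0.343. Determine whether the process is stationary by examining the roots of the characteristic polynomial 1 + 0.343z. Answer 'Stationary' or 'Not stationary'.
\text{Stationary}

The AR(p) characteristic polynomial is P(z) = 1 + 0.343z.
Stationarity requires all roots to lie outside the unit circle, i.e. |z| > 1 for every root.
This is linear in z: 1 + (0.343) z = 0  =>  z = -1/(0.343) = -2.915452,  |z| = 2.915452.
Moduli of all roots: 2.9155.
All moduli strictly greater than 1? Yes.
Verdict: Stationary.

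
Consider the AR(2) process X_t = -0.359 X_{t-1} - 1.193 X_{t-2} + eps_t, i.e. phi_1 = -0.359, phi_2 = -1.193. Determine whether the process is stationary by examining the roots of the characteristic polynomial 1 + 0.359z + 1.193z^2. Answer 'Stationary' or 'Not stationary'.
\text{Not stationary}

The AR(p) characteristic polynomial is P(z) = 1 + 0.359z + 1.193z^2.
Stationarity requires all roots to lie outside the unit circle, i.e. |z| > 1 for every root.
Set 1 + (0.359) z + (1.193) z^2 = 0, i.e. a z^2 + b z + c = 0 with a = 1.193, b = 0.359, c = 1.
Discriminant D = b^2 - 4ac = (0.359)^2 - 4*(1.193)*1 = 0.128881 - (4.772) = -4.643119.
D < 0, so the roots are the complex-conjugate pair z = (-b +/- i sqrt(-D)) / (2a) = -0.1505 +/- 0.9031i.
For a conjugate pair |z|^2 = z * conj(z) = (product of roots) = c/a = 1/(1.193) = 0.838223, so |z| = sqrt(0.838223) = 0.9155 for both roots.
Moduli of all roots: 0.9155, 0.9155.
All moduli strictly greater than 1? No.
Verdict: Not stationary.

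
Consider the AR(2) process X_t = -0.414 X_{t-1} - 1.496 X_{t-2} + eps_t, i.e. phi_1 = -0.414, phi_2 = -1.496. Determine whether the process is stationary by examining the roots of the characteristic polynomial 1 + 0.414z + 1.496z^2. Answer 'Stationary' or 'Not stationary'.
\text{Not stationary}

The AR(p) characteristic polynomial is P(z) = 1 + 0.414z + 1.496z^2.
Stationarity requires all roots to lie outside the unit circle, i.e. |z| > 1 for every root.
Set 1 + (0.414) z + (1.496) z^2 = 0, i.e. a z^2 + b z + c = 0 with a = 1.496, b = 0.414, c = 1.
Discriminant D = b^2 - 4ac = (0.414)^2 - 4*(1.496)*1 = 0.171396 - (5.984) = -5.812604.
D < 0, so the roots are the complex-conjugate pair z = (-b +/- i sqrt(-D)) / (2a) = -0.1384 +/- 0.8058i.
For a conjugate pair |z|^2 = z * conj(z) = (product of roots) = c/a = 1/(1.496) = 0.668449, so |z| = sqrt(0.668449) = 0.8176 for both roots.
Moduli of all roots: 0.8176, 0.8176.
All moduli strictly greater than 1? No.
Verdict: Not stationary.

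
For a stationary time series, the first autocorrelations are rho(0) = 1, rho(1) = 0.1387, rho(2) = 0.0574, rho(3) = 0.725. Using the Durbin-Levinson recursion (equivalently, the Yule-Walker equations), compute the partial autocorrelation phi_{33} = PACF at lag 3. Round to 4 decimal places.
\phi_{33} = 0.7270

The PACF at lag k is phi_{kk}, the last component of the solution
to the Yule-Walker system G_k phi = r_k where
  (G_k)_{ij} = rho(|i - j|), (r_k)_i = rho(i), i,j = 1..k.
Equivalently, Durbin-Levinson gives phi_{kk} iteratively:
  phi_{11} = rho(1)
  phi_{kk} = [rho(k) - sum_{j=1..k-1} phi_{k-1,j} rho(k-j)]
            / [1 - sum_{j=1..k-1} phi_{k-1,j} rho(j)],
  phi_{k,j} = phi_{k-1,j} - phi_{kk} phi_{k-1,k-j},  j = 1..k-1.
Step k = 1:
  phi_11 = rho(1) = 0.1387.
Step k = 2:
  phi_22 = [rho(2) - phi_11 rho(1)] / [1 - phi_11 rho(1)] = [0.0574 - (0.1387)(0.1387)] / [1 - (0.1387)(0.1387)]
         = 0.03816231 / 0.98076231 = 0.038911.
  Update: phi_21 = phi_11 - phi_22 phi_11 = 0.1387 - (0.038911)(0.1387) = 0.133303.
Step k = 3:
  phi_33 = [rho(3) - phi_21 rho(2) - phi_22 rho(1)] / [1 - phi_21 rho(1) - phi_22 rho(2)]
    numerator   = 0.725 - (0.133303)(0.0574) - (0.038911)(0.1387) = 0.71195147
    denominator = 1 - (0.133303)(0.1387) - (0.038911)(0.0574) = 0.97927738
  phi_33 = 0.71195147 / 0.97927738 = 0.727.
Therefore phi_{33} = 0.7270.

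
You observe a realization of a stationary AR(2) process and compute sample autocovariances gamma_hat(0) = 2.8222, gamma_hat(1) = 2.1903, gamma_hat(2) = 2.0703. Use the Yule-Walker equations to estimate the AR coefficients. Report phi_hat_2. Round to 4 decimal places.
\hat\phi_{2} = 0.3300

The Yule-Walker equations for an AR(p) process read, in matrix form,
  Gamma_p phi = r_p,   with   (Gamma_p)_{ij} = gamma(|i - j|),
                       (r_p)_i = gamma(i),   i,j = 1..p.
Substitute the sample gammas (Toeplitz matrix and right-hand side of size 2):
  Gamma_p = [[2.8222, 2.1903], [2.1903, 2.8222]]
  r_p     = [2.1903, 2.0703]
Written out:
  2.8222 phi_1 + 2.1903 phi_2 = 2.1903
  2.1903 phi_1 + 2.8222 phi_2 = 2.0703
Solve by Cramer's rule:
  det = gamma(0)^2 - gamma(1)^2 = (2.8222)^2 - (2.1903)^2 = 7.96481284 - 4.79741409 = 3.16739875
  phi_hat_1 = [gamma(1) gamma(0) - gamma(1) gamma(2)] / det = [(2.1903)(2.8222) - (2.1903)(2.0703)] / 3.16739875 = 1.64688657 / 3.16739875 = 0.5199
  phi_hat_2 = [gamma(0) gamma(2) - gamma(1)^2] / det = [(2.8222)(2.0703) - (2.1903)^2] / 3.16739875 = 1.04538657 / 3.16739875 = 0.33
So phi_hat = [0.5199, 0.3300].
Therefore phi_hat_2 = 0.3300.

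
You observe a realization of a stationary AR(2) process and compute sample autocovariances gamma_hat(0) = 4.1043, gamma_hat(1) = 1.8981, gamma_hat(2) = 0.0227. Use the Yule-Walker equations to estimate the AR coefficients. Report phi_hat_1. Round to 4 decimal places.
\hat\phi_{1} = 0.5850

The Yule-Walker equations for an AR(p) process read, in matrix form,
  Gamma_p phi = r_p,   with   (Gamma_p)_{ij} = gamma(|i - j|),
                       (r_p)_i = gamma(i),   i,j = 1..p.
Substitute the sample gammas (Toeplitz matrix and right-hand side of size 2):
  Gamma_p = [[4.1043, 1.8981], [1.8981, 4.1043]]
  r_p     = [1.8981, 0.0227]
Written out:
  4.1043 phi_1 + 1.8981 phi_2 = 1.8981
  1.8981 phi_1 + 4.1043 phi_2 = 0.0227
Solve by Cramer's rule:
  det = gamma(0)^2 - gamma(1)^2 = (4.1043)^2 - (1.8981)^2 = 16.84527849 - 3.60278361 = 13.24249488
  phi_hat_1 = [gamma(1) gamma(0) - gamma(1) gamma(2)] / det = [(1.8981)(4.1043) - (1.8981)(0.0227)] / 13.24249488 = 7.74728496 / 13.24249488 = 0.585
  phi_hat_2 = [gamma(0) gamma(2) - gamma(1)^2] / det = [(4.1043)(0.0227) - (1.8981)^2] / 13.24249488 = -3.509616 / 13.24249488 = -0.265
So phi_hat = [0.5850, -0.2650].
Therefore phi_hat_1 = 0.5850.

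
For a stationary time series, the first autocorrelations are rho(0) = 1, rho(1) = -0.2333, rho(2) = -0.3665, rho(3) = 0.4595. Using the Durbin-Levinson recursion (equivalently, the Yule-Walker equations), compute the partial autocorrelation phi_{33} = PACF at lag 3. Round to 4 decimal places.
\phi_{33} = 0.3061

The PACF at lag k is phi_{kk}, the last component of the solution
to the Yule-Walker system G_k phi = r_k where
  (G_k)_{ij} = rho(|i - j|), (r_k)_i = rho(i), i,j = 1..k.
Equivalently, Durbin-Levinson gives phi_{kk} iteratively:
  phi_{11} = rho(1)
  phi_{kk} = [rho(k) - sum_{j=1..k-1} phi_{k-1,j} rho(k-j)]
            / [1 - sum_{j=1..k-1} phi_{k-1,j} rho(j)],
  phi_{k,j} = phi_{k-1,j} - phi_{kk} phi_{k-1,k-j},  j = 1..k-1.
Step k = 1:
  phi_11 = rho(1) = -0.2333.
Step k = 2:
  phi_22 = [rho(2) - phi_11 rho(1)] / [1 - phi_11 rho(1)] = [-0.3665 - (-0.2333)(-0.2333)] / [1 - (-0.2333)(-0.2333)]
         = -0.42092889 / 0.94557111 = -0.445158.
  Update: phi_21 = phi_11 - phi_22 phi_11 = -0.2333 - (-0.445158)(-0.2333) = -0.337155.
Step k = 3:
  phi_33 = [rho(3) - phi_21 rho(2) - phi_22 rho(1)] / [1 - phi_21 rho(1) - phi_22 rho(2)]
    numerator   = 0.4595 - (-0.337155)(-0.3665) - (-0.445158)(-0.2333) = 0.23207708
    denominator = 1 - (-0.337155)(-0.2333) - (-0.445158)(-0.3665) = 0.75819109
  phi_33 = 0.23207708 / 0.75819109 = 0.3061.
Therefore phi_{33} = 0.3061.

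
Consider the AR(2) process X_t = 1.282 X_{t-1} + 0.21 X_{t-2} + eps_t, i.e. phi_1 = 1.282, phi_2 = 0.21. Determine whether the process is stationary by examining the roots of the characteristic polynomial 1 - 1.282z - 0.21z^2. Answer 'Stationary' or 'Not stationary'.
\text{Not stationary}

The AR(p) characteristic polynomial is P(z) = 1 - 1.282z - 0.21z^2.
Stationarity requires all roots to lie outside the unit circle, i.e. |z| > 1 for every root.
Set 1 + (-1.282) z + (-0.21) z^2 = 0, i.e. a z^2 + b z + c = 0 with a = -0.21, b = -1.282, c = 1.
Discriminant D = b^2 - 4ac = (-1.282)^2 - 4*(-0.21)*1 = 1.643524 - (-0.84) = 2.483524.
D >= 0, so the roots are real: z = (-b +/- sqrt(D)) / (2a) = (1.282 +/- 1.57592) / (-0.42).
  z_1 = (1.282 + 1.57592) / (-0.42) = -6.8046,   |z_1| = 6.8046.
  z_2 = (1.282 - 1.57592) / (-0.42) = 0.6998,   |z_2| = 0.6998.
Moduli of all roots: 6.8046, 0.6998.
All moduli strictly greater than 1? No.
Verdict: Not stationary.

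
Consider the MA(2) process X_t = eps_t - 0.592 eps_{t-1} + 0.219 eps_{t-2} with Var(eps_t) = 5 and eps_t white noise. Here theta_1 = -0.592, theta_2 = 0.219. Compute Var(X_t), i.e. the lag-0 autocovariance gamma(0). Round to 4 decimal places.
\gamma(0) = 6.9921

For an MA(q) process X_t = eps_t + sum_i theta_i eps_{t-i} with
Var(eps_t) = sigma^2, the variance is
  gamma(0) = sigma^2 * (1 + sum_i theta_i^2).
  sum_i theta_i^2 = (-0.592)^2 + (0.219)^2 = 0.350464 + 0.047961 = 0.398425.
  gamma(0) = 5 * (1 + 0.398425) = 5 * 1.398425 = 6.992125, which rounds to 6.9921.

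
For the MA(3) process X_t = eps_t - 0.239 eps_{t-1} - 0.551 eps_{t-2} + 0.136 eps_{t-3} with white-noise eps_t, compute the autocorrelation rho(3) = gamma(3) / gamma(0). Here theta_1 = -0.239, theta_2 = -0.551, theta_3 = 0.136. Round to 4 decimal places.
\rho(3) = 0.0986

For an MA(q) process with theta_0 = 1, the autocovariance is
  gamma(k) = sigma^2 * sum_{i=0..q-k} theta_i * theta_{i+k},
and rho(k) = gamma(k) / gamma(0). Sigma^2 cancels.
  numerator   = (1)*(0.136) = 0.136.
  denominator = (1)^2 + (-0.239)^2 + (-0.551)^2 + (0.136)^2 = 1.379218.
  rho(3) = 0.136 / 1.379218 = 0.0986.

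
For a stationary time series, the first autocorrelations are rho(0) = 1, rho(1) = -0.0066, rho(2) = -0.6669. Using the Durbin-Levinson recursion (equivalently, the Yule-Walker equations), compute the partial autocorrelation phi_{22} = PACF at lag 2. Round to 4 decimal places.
\phi_{22} = -0.6670

The PACF at lag k is phi_{kk}, the last component of the solution
to the Yule-Walker system G_k phi = r_k where
  (G_k)_{ij} = rho(|i - j|), (r_k)_i = rho(i), i,j = 1..k.
Equivalently, Durbin-Levinson gives phi_{kk} iteratively:
  phi_{11} = rho(1)
  phi_{kk} = [rho(k) - sum_{j=1..k-1} phi_{k-1,j} rho(k-j)]
            / [1 - sum_{j=1..k-1} phi_{k-1,j} rho(j)],
  phi_{k,j} = phi_{k-1,j} - phi_{kk} phi_{k-1,k-j},  j = 1..k-1.
Step k = 1:
  phi_11 = rho(1) = -0.0066.
Step k = 2:
  phi_22 = [rho(2) - phi_11 rho(1)] / [1 - phi_11 rho(1)] = [-0.6669 - (-0.0066)(-0.0066)] / [1 - (-0.0066)(-0.0066)]
         = -0.66694356 / 0.99995644 = -0.667.
Therefore phi_{22} = -0.6670.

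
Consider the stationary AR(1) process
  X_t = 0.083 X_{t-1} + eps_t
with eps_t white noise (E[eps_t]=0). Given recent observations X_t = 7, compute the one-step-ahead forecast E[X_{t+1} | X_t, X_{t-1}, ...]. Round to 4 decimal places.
E[X_{t+1} \mid \mathcal F_t] = 0.5810

For an AR(p) model X_t = c + sum_i phi_i X_{t-i} + eps_t, the
one-step-ahead conditional mean is
  E[X_{t+1} | X_t, ...] = c + sum_i phi_i X_{t+1-i}.
Substitute known values:
  E[X_{t+1} | ...] = (0.083) * (7)
                   = 0.5810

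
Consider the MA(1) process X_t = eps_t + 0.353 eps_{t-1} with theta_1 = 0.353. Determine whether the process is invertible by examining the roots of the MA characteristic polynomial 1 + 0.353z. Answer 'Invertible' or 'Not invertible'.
\text{Invertible}

The MA(q) characteristic polynomial is P(z) = 1 + 0.353z.
Invertibility requires all roots to lie outside the unit circle, i.e. |z| > 1 for every root.
This is linear in z: 1 + (0.353) z = 0  =>  z = -1/(0.353) = -2.832861,  |z| = 2.832861.
Moduli of all roots: 2.8329.
All moduli strictly greater than 1? Yes.
Verdict: Invertible.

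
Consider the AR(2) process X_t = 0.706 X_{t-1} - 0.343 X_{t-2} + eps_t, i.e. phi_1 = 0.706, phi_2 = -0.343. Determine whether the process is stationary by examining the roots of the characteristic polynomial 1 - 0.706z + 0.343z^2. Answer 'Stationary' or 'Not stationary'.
\text{Stationary}

The AR(p) characteristic polynomial is P(z) = 1 - 0.706z + 0.343z^2.
Stationarity requires all roots to lie outside the unit circle, i.e. |z| > 1 for every root.
Set 1 + (-0.706) z + (0.343) z^2 = 0, i.e. a z^2 + b z + c = 0 with a = 0.343, b = -0.706, c = 1.
Discriminant D = b^2 - 4ac = (-0.706)^2 - 4*(0.343)*1 = 0.498436 - (1.372) = -0.873564.
D < 0, so the roots are the complex-conjugate pair z = (-b +/- i sqrt(-D)) / (2a) = 1.0292 +/- 1.3625i.
For a conjugate pair |z|^2 = z * conj(z) = (product of roots) = c/a = 1/(0.343) = 2.915452, so |z| = sqrt(2.915452) = 1.7075 for both roots.
Moduli of all roots: 1.7075, 1.7075.
All moduli strictly greater than 1? Yes.
Verdict: Stationary.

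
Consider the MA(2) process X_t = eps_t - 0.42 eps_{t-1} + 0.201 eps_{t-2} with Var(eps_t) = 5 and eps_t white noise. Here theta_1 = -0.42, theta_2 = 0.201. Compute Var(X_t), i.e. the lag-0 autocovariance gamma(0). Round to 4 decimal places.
\gamma(0) = 6.0840

For an MA(q) process X_t = eps_t + sum_i theta_i eps_{t-i} with
Var(eps_t) = sigma^2, the variance is
  gamma(0) = sigma^2 * (1 + sum_i theta_i^2).
  sum_i theta_i^2 = (-0.42)^2 + (0.201)^2 = 0.1764 + 0.040401 = 0.216801.
  gamma(0) = 5 * (1 + 0.216801) = 5 * 1.216801 = 6.084005, which rounds to 6.0840.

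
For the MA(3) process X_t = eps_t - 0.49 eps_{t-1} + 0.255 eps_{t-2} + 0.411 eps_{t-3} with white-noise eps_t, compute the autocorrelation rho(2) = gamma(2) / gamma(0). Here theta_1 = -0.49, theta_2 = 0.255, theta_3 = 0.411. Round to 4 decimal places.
\rho(2) = 0.0364

For an MA(q) process with theta_0 = 1, the autocovariance is
  gamma(k) = sigma^2 * sum_{i=0..q-k} theta_i * theta_{i+k},
and rho(k) = gamma(k) / gamma(0). Sigma^2 cancels.
  numerator   = (1)*(0.255) + (-0.49)*(0.411) = 0.05361.
  denominator = (1)^2 + (-0.49)^2 + (0.255)^2 + (0.411)^2 = 1.474046.
  rho(2) = 0.05361 / 1.474046 = 0.0364.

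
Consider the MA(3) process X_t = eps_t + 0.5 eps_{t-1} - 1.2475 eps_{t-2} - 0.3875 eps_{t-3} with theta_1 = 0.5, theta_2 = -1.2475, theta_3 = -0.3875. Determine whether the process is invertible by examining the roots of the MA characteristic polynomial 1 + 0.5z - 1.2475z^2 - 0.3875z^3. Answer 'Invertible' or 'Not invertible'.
\text{Not invertible}

The MA(q) characteristic polynomial is P(z) = 1 + 0.5z - 1.2475z^2 - 0.3875z^3.
Invertibility requires all roots to lie outside the unit circle, i.e. |z| > 1 for every root.
Degree 3: look for a simple real root z0 first, then factor out (1 - z/z0) and solve the remaining quadratic.
Testing z0 = -0.8: P(-0.8) = 1 + (0.5)(-0.8) + (-1.2475)(-0.8)^2 + (-0.3875)(-0.8)^3
  = 1 + (-0.4) + (-0.7984) + (0.1984) = 0.  So z_0 = -0.8 is a root, |z_0| = 0.8.
Divide out the factor (1 + 1.25 z) = (1 - z/z0) (since 1/z0 = -1.25):
  P(z) = (1 + 1.25 z)(1 + (-0.75) z + (-0.31) z^2)
  [check: z-coef -0.75 - (-1.25) = 0.5; z^2-coef -0.31 - (-1.25)(-0.75) = -1.2475; z^3-coef -(-1.25)(-0.31) = -0.3875.]
Remaining roots from the quadratic factor 1 + (-0.75) z + (-0.31) z^2:
  Set 1 + (-0.75) z + (-0.31) z^2 = 0, i.e. a z^2 + b z + c = 0 with a = -0.31, b = -0.75, c = 1.
  Discriminant D = b^2 - 4ac = (-0.75)^2 - 4*(-0.31)*1 = 0.5625 - (-1.24) = 1.8025.
  D >= 0, so the roots are real: z = (-b +/- sqrt(D)) / (2a) = (0.75 +/- 1.342572) / (-0.62).
    z_1 = (0.75 + 1.342572) / (-0.62) = -3.3751,   |z_1| = 3.3751.
    z_2 = (0.75 - 1.342572) / (-0.62) = 0.9558,   |z_2| = 0.9558.
Moduli of all roots: 0.8000, 3.3751, 0.9558.
All moduli strictly greater than 1? No.
Verdict: Not invertible.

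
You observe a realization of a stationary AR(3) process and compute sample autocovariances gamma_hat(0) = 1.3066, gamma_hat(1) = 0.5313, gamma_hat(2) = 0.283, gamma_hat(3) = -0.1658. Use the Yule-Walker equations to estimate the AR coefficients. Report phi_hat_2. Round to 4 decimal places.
\hat\phi_{2} = 0.1690

The Yule-Walker equations for an AR(p) process read, in matrix form,
  Gamma_p phi = r_p,   with   (Gamma_p)_{ij} = gamma(|i - j|),
                       (r_p)_i = gamma(i),   i,j = 1..p.
Substitute the sample gammas (Toeplitz matrix and right-hand side of size 3):
  Gamma_p = [[1.3066, 0.5313, 0.283], [0.5313, 1.3066, 0.5313], [0.283, 0.5313, 1.3066]]
  r_p     = [0.5313, 0.283, -0.1658]
Written out (R1..R3):
  (R1) 1.3066 phi_1 + 0.5313 phi_2 + 0.283 phi_3 = 0.5313
  (R2) 0.5313 phi_1 + 1.3066 phi_2 + 0.5313 phi_3 = 0.283
  (R3) 0.283 phi_1 + 0.5313 phi_2 + 1.3066 phi_3 = -0.1658
Gaussian elimination:
  R2 <- R2 - (0.5313/1.3066) R1 = R2 - (0.406628) R1:  1.090559 phi_2 + 0.416224 phi_3 = 0.066959
  R3 <- R3 - (0.283/1.3066) R1 = R3 - (0.216593) R1:  0.416224 phi_2 + 1.245304 phi_3 = -0.280876
  R3 <- R3 - (0.416224/1.090559) R2 = R3 - (0.381662) R2:  1.086447 phi_3 = -0.306431
Back-substitution:
  phi_hat_3 = -0.306431 / 1.086447 = -0.282049
  phi_hat_2 = (0.066959 - (0.416224)(-0.282049)) / 1.090559 = 0.169046
  phi_hat_1 = (0.5313 - (0.5313)(0.169046) - (0.283)(-0.282049)) / 1.3066 = 0.398979
So phi_hat = [0.3990, 0.1690, -0.2820].
Therefore phi_hat_2 = 0.1690.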